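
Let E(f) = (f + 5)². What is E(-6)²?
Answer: 1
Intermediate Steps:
E(f) = (5 + f)²
E(-6)² = ((5 - 6)²)² = ((-1)²)² = 1² = 1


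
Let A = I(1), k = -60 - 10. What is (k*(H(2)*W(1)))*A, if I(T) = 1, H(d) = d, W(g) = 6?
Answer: -840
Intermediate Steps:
k = -70
A = 1
(k*(H(2)*W(1)))*A = -140*6*1 = -70*12*1 = -840*1 = -840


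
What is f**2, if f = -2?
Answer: 4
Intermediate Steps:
f**2 = (-2)**2 = 4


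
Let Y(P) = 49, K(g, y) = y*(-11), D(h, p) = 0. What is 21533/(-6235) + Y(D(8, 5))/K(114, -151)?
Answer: -35460798/10356335 ≈ -3.4241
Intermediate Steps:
K(g, y) = -11*y
21533/(-6235) + Y(D(8, 5))/K(114, -151) = 21533/(-6235) + 49/((-11*(-151))) = 21533*(-1/6235) + 49/1661 = -21533/6235 + 49*(1/1661) = -21533/6235 + 49/1661 = -35460798/10356335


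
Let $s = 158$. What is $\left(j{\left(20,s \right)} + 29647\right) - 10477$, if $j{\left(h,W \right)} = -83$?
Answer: $19087$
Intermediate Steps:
$\left(j{\left(20,s \right)} + 29647\right) - 10477 = \left(-83 + 29647\right) - 10477 = 29564 - 10477 = 19087$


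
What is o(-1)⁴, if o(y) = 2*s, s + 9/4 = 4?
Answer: 2401/16 ≈ 150.06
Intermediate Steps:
s = 7/4 (s = -9/4 + 4 = 7/4 ≈ 1.7500)
o(y) = 7/2 (o(y) = 2*(7/4) = 7/2)
o(-1)⁴ = (7/2)⁴ = 2401/16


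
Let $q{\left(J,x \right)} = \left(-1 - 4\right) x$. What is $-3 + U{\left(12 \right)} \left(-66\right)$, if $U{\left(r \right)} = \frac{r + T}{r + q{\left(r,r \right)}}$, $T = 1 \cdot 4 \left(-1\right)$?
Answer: $8$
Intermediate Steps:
$q{\left(J,x \right)} = - 5 x$
$T = -4$ ($T = 4 \left(-1\right) = -4$)
$U{\left(r \right)} = - \frac{-4 + r}{4 r}$ ($U{\left(r \right)} = \frac{r - 4}{r - 5 r} = \frac{-4 + r}{\left(-4\right) r} = \left(-4 + r\right) \left(- \frac{1}{4 r}\right) = - \frac{-4 + r}{4 r}$)
$-3 + U{\left(12 \right)} \left(-66\right) = -3 + \frac{4 - 12}{4 \cdot 12} \left(-66\right) = -3 + \frac{1}{4} \cdot \frac{1}{12} \left(4 - 12\right) \left(-66\right) = -3 + \frac{1}{4} \cdot \frac{1}{12} \left(-8\right) \left(-66\right) = -3 - -11 = -3 + 11 = 8$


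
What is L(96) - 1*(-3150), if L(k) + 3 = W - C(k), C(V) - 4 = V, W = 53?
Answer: 3100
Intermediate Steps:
C(V) = 4 + V
L(k) = 46 - k (L(k) = -3 + (53 - (4 + k)) = -3 + (53 + (-4 - k)) = -3 + (49 - k) = 46 - k)
L(96) - 1*(-3150) = (46 - 1*96) - 1*(-3150) = (46 - 96) + 3150 = -50 + 3150 = 3100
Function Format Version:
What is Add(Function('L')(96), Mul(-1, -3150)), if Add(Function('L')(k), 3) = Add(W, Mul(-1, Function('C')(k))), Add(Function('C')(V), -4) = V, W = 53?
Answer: 3100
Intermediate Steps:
Function('C')(V) = Add(4, V)
Function('L')(k) = Add(46, Mul(-1, k)) (Function('L')(k) = Add(-3, Add(53, Mul(-1, Add(4, k)))) = Add(-3, Add(53, Add(-4, Mul(-1, k)))) = Add(-3, Add(49, Mul(-1, k))) = Add(46, Mul(-1, k)))
Add(Function('L')(96), Mul(-1, -3150)) = Add(Add(46, Mul(-1, 96)), Mul(-1, -3150)) = Add(Add(46, -96), 3150) = Add(-50, 3150) = 3100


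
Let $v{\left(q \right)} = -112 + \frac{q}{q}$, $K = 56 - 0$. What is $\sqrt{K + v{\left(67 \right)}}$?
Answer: $i \sqrt{55} \approx 7.4162 i$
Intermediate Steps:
$K = 56$ ($K = 56 + 0 = 56$)
$v{\left(q \right)} = -111$ ($v{\left(q \right)} = -112 + 1 = -111$)
$\sqrt{K + v{\left(67 \right)}} = \sqrt{56 - 111} = \sqrt{-55} = i \sqrt{55}$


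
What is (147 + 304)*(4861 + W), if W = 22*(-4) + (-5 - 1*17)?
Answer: 2142701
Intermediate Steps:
W = -110 (W = -88 + (-5 - 17) = -88 - 22 = -110)
(147 + 304)*(4861 + W) = (147 + 304)*(4861 - 110) = 451*4751 = 2142701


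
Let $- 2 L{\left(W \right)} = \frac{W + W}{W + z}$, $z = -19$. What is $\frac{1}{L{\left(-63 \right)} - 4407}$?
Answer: $- \frac{82}{361437} \approx -0.00022687$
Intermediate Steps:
$L{\left(W \right)} = - \frac{W}{-19 + W}$ ($L{\left(W \right)} = - \frac{\left(W + W\right) \frac{1}{W - 19}}{2} = - \frac{2 W \frac{1}{-19 + W}}{2} = - \frac{W}{-19 + W}$)
$\frac{1}{L{\left(-63 \right)} - 4407} = \frac{1}{\left(-1\right) \left(-63\right) \frac{1}{-19 - 63} - 4407} = \frac{1}{\left(-1\right) \left(-63\right) \frac{1}{-82} - 4407} = \frac{1}{\left(-1\right) \left(-63\right) \left(- \frac{1}{82}\right) - 4407} = \frac{1}{- \frac{63}{82} - 4407} = \frac{1}{- \frac{361437}{82}} = - \frac{82}{361437}$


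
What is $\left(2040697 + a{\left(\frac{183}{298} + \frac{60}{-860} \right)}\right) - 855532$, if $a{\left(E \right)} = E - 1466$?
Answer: $\frac{15167925961}{12814} \approx 1.1837 \cdot 10^{6}$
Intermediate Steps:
$a{\left(E \right)} = -1466 + E$
$\left(2040697 + a{\left(\frac{183}{298} + \frac{60}{-860} \right)}\right) - 855532 = \left(2040697 + \left(-1466 + \left(\frac{183}{298} + \frac{60}{-860}\right)\right)\right) - 855532 = \left(2040697 + \left(-1466 + \left(183 \cdot \frac{1}{298} + 60 \left(- \frac{1}{860}\right)\right)\right)\right) - 855532 = \left(2040697 + \left(-1466 + \left(\frac{183}{298} - \frac{3}{43}\right)\right)\right) - 855532 = \left(2040697 + \left(-1466 + \frac{6975}{12814}\right)\right) - 855532 = \left(2040697 - \frac{18778349}{12814}\right) - 855532 = \frac{26130713009}{12814} - 855532 = \frac{15167925961}{12814}$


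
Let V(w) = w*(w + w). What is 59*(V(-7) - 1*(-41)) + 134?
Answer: 8335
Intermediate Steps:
V(w) = 2*w² (V(w) = w*(2*w) = 2*w²)
59*(V(-7) - 1*(-41)) + 134 = 59*(2*(-7)² - 1*(-41)) + 134 = 59*(2*49 + 41) + 134 = 59*(98 + 41) + 134 = 59*139 + 134 = 8201 + 134 = 8335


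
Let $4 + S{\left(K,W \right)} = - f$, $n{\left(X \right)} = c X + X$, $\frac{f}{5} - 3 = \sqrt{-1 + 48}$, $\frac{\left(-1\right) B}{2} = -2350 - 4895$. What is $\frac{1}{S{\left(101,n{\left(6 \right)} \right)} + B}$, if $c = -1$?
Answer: $\frac{14471}{209408666} + \frac{5 \sqrt{47}}{209408666} \approx 6.9268 \cdot 10^{-5}$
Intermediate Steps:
$B = 14490$ ($B = - 2 \left(-2350 - 4895\right) = \left(-2\right) \left(-7245\right) = 14490$)
$f = 15 + 5 \sqrt{47}$ ($f = 15 + 5 \sqrt{-1 + 48} = 15 + 5 \sqrt{47} \approx 49.278$)
$n{\left(X \right)} = 0$ ($n{\left(X \right)} = - X + X = 0$)
$S{\left(K,W \right)} = -19 - 5 \sqrt{47}$ ($S{\left(K,W \right)} = -4 - \left(15 + 5 \sqrt{47}\right) = -19 - 5 \sqrt{47}$)
$\frac{1}{S{\left(101,n{\left(6 \right)} \right)} + B} = \frac{1}{\left(-19 - 5 \sqrt{47}\right) + 14490} = \frac{1}{14471 - 5 \sqrt{47}}$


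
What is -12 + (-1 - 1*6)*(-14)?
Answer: 86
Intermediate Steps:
-12 + (-1 - 1*6)*(-14) = -12 + (-1 - 6)*(-14) = -12 - 7*(-14) = -12 + 98 = 86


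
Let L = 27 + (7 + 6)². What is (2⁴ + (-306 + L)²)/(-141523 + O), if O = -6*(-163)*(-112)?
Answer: -12116/251059 ≈ -0.048260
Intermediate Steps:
L = 196 (L = 27 + 13² = 27 + 169 = 196)
O = -109536 (O = 978*(-112) = -109536)
(2⁴ + (-306 + L)²)/(-141523 + O) = (2⁴ + (-306 + 196)²)/(-141523 - 109536) = (16 + (-110)²)/(-251059) = (16 + 12100)*(-1/251059) = 12116*(-1/251059) = -12116/251059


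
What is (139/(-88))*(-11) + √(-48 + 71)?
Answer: 139/8 + √23 ≈ 22.171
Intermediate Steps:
(139/(-88))*(-11) + √(-48 + 71) = (139*(-1/88))*(-11) + √23 = -139/88*(-11) + √23 = 139/8 + √23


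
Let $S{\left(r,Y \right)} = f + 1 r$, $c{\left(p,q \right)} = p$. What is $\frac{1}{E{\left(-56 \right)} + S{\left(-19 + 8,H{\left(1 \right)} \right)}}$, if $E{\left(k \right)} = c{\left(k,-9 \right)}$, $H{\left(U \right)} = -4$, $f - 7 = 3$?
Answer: $- \frac{1}{57} \approx -0.017544$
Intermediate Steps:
$f = 10$ ($f = 7 + 3 = 10$)
$S{\left(r,Y \right)} = 10 + r$ ($S{\left(r,Y \right)} = 10 + 1 r = 10 + r$)
$E{\left(k \right)} = k$
$\frac{1}{E{\left(-56 \right)} + S{\left(-19 + 8,H{\left(1 \right)} \right)}} = \frac{1}{-56 + \left(10 + \left(-19 + 8\right)\right)} = \frac{1}{-56 + \left(10 - 11\right)} = \frac{1}{-56 - 1} = \frac{1}{-57} = - \frac{1}{57}$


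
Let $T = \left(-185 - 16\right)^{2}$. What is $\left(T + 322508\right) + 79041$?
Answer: $441950$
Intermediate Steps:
$T = 40401$ ($T = \left(-201\right)^{2} = 40401$)
$\left(T + 322508\right) + 79041 = \left(40401 + 322508\right) + 79041 = 362909 + 79041 = 441950$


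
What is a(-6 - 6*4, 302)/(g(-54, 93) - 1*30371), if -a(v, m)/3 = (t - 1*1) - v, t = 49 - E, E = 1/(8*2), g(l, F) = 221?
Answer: 1247/160800 ≈ 0.0077550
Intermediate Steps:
E = 1/16 ≈ 0.062500
t = 783/16 (t = 49 - 1*1/16 = 49 - 1/16 = 783/16 ≈ 48.938)
a(v, m) = -2301/16 + 3*v (a(v, m) = -3*((783/16 - 1*1) - v) = -3*((783/16 - 1) - v) = -3*(767/16 - v) = -2301/16 + 3*v)
a(-6 - 6*4, 302)/(g(-54, 93) - 1*30371) = (-2301/16 + 3*(-6 - 6*4))/(221 - 1*30371) = (-2301/16 + 3*(-6 - 24))/(221 - 30371) = (-2301/16 + 3*(-30))/(-30150) = (-2301/16 - 90)*(-1/30150) = -3741/16*(-1/30150) = 1247/160800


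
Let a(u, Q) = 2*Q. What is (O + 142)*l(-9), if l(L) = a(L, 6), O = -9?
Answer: 1596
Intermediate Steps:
l(L) = 12 (l(L) = 2*6 = 12)
(O + 142)*l(-9) = (-9 + 142)*12 = 133*12 = 1596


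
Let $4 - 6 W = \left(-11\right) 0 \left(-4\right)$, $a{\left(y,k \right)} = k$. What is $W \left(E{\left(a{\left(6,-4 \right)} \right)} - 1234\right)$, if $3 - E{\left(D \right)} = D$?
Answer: $-818$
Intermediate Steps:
$W = \frac{2}{3}$ ($W = \frac{2}{3} - \frac{\left(-11\right) 0 \left(-4\right)}{6} = \frac{2}{3} - \frac{0 \left(-4\right)}{6} = \frac{2}{3} - 0 = \frac{2}{3} + 0 = \frac{2}{3} \approx 0.66667$)
$E{\left(D \right)} = 3 - D$
$W \left(E{\left(a{\left(6,-4 \right)} \right)} - 1234\right) = \frac{2 \left(\left(3 - -4\right) - 1234\right)}{3} = \frac{2 \left(\left(3 + 4\right) - 1234\right)}{3} = \frac{2 \left(7 - 1234\right)}{3} = \frac{2}{3} \left(-1227\right) = -818$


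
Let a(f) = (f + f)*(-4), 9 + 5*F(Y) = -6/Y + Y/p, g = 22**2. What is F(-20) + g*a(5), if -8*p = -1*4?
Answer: -968487/50 ≈ -19370.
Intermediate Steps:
g = 484
p = 1/2 (p = -(-1)*4/8 = -1/8*(-4) = 1/2 ≈ 0.50000)
F(Y) = -9/5 - 6/(5*Y) + 2*Y/5 (F(Y) = -9/5 + (-6/Y + Y/(1/2))/5 = -9/5 + (-6/Y + Y*2)/5 = -9/5 + (-6/Y + 2*Y)/5 = -9/5 + (-6/(5*Y) + 2*Y/5) = -9/5 - 6/(5*Y) + 2*Y/5)
a(f) = -8*f (a(f) = (2*f)*(-4) = -8*f)
F(-20) + g*a(5) = (1/5)*(-6 - 20*(-9 + 2*(-20)))/(-20) + 484*(-8*5) = (1/5)*(-1/20)*(-6 - 20*(-9 - 40)) + 484*(-40) = (1/5)*(-1/20)*(-6 - 20*(-49)) - 19360 = (1/5)*(-1/20)*(-6 + 980) - 19360 = (1/5)*(-1/20)*974 - 19360 = -487/50 - 19360 = -968487/50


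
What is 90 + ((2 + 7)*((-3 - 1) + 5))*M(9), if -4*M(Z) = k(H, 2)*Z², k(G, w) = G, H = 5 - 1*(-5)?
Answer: -3465/2 ≈ -1732.5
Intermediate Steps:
H = 10 (H = 5 + 5 = 10)
M(Z) = -5*Z²/2
90 + ((2 + 7)*((-3 - 1) + 5))*M(9) = 90 + ((2 + 7)*((-3 - 1) + 5))*(-5/2*9²) = 90 + (9*(-4 + 5))*(-5/2*81) = 90 + (9*1)*(-405/2) = 90 + 9*(-405/2) = 90 - 3645/2 = -3465/2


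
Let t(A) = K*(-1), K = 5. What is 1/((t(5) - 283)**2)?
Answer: 1/82944 ≈ 1.2056e-5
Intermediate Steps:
t(A) = -5 (t(A) = 5*(-1) = -5)
1/((t(5) - 283)**2) = 1/((-5 - 283)**2) = 1/((-288)**2) = 1/82944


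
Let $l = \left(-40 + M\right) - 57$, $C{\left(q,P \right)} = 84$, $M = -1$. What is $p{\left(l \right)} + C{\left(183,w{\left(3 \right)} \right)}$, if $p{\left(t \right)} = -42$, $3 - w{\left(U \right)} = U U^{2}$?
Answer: $42$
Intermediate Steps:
$w{\left(U \right)} = 3 - U^{3}$ ($w{\left(U \right)} = 3 - U U^{2} = 3 - U^{3}$)
$l = -98$ ($l = \left(-40 - 1\right) - 57 = -41 - 57 = -98$)
$p{\left(l \right)} + C{\left(183,w{\left(3 \right)} \right)} = -42 + 84 = 42$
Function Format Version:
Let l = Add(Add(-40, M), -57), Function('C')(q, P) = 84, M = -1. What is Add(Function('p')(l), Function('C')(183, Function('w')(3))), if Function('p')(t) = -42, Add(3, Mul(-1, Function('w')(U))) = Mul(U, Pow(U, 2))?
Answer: 42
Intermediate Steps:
Function('w')(U) = Add(3, Mul(-1, Pow(U, 3))) (Function('w')(U) = Add(3, Mul(-1, Mul(U, Pow(U, 2)))) = Add(3, Mul(-1, Pow(U, 3))))
l = -98 (l = Add(Add(-40, -1), -57) = Add(-41, -57) = -98)
Add(Function('p')(l), Function('C')(183, Function('w')(3))) = Add(-42, 84) = 42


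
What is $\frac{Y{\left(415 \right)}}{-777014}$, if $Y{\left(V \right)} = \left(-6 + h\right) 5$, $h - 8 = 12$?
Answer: $- \frac{5}{55501} \approx -9.0088 \cdot 10^{-5}$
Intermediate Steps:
$h = 20$ ($h = 8 + 12 = 20$)
$Y{\left(V \right)} = 70$ ($Y{\left(V \right)} = \left(-6 + 20\right) 5 = 14 \cdot 5 = 70$)
$\frac{Y{\left(415 \right)}}{-777014} = \frac{70}{-777014} = 70 \left(- \frac{1}{777014}\right) = - \frac{5}{55501}$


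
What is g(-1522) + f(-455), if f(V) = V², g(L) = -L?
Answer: 208547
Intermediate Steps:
g(-1522) + f(-455) = -1*(-1522) + (-455)² = 1522 + 207025 = 208547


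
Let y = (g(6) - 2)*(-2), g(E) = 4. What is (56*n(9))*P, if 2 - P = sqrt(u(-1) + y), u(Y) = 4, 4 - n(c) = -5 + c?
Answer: 0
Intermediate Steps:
n(c) = 9 - c (n(c) = 4 - (-5 + c) = 4 + (5 - c) = 9 - c)
y = -4 (y = (4 - 2)*(-2) = 2*(-2) = -4)
P = 2 (P = 2 - sqrt(4 - 4) = 2 - sqrt(0) = 2 - 1*0 = 2 + 0 = 2)
(56*n(9))*P = (56*(9 - 1*9))*2 = (56*(9 - 9))*2 = (56*0)*2 = 0*2 = 0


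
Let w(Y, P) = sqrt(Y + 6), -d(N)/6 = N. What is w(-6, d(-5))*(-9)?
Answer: 0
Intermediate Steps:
d(N) = -6*N
w(Y, P) = sqrt(6 + Y)
w(-6, d(-5))*(-9) = sqrt(6 - 6)*(-9) = sqrt(0)*(-9) = 0*(-9) = 0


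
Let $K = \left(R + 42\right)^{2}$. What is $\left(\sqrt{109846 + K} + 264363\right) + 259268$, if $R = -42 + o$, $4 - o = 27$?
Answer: $523631 + 5 \sqrt{4415} \approx 5.2396 \cdot 10^{5}$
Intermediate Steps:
$o = -23$ ($o = 4 - 27 = -23$)
$R = -65$ ($R = -42 - 23 = -65$)
$K = 529$ ($K = \left(-65 + 42\right)^{2} = \left(-23\right)^{2} = 529$)
$\left(\sqrt{109846 + K} + 264363\right) + 259268 = \left(\sqrt{109846 + 529} + 264363\right) + 259268 = \left(\sqrt{110375} + 264363\right) + 259268 = \left(5 \sqrt{4415} + 264363\right) + 259268 = \left(264363 + 5 \sqrt{4415}\right) + 259268 = 523631 + 5 \sqrt{4415}$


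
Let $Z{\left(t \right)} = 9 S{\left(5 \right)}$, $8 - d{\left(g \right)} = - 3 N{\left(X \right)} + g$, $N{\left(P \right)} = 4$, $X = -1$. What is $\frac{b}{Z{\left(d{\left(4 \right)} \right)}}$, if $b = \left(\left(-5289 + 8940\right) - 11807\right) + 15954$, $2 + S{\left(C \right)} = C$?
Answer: $\frac{7798}{27} \approx 288.81$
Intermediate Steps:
$S{\left(C \right)} = -2 + C$
$d{\left(g \right)} = 20 - g$ ($d{\left(g \right)} = 8 - \left(\left(-3\right) 4 + g\right) = 8 - \left(-12 + g\right) = 20 - g$)
$Z{\left(t \right)} = 27$ ($Z{\left(t \right)} = 9 \left(-2 + 5\right) = 9 \cdot 3 = 27$)
$b = 7798$ ($b = \left(3651 - 11807\right) + 15954 = -8156 + 15954 = 7798$)
$\frac{b}{Z{\left(d{\left(4 \right)} \right)}} = \frac{7798}{27}$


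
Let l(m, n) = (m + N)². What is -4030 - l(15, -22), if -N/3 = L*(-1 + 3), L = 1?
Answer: -4111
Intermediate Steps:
N = -6 (N = -3*(-1 + 3) = -3*2 = -6)
l(m, n) = (-6 + m)² (l(m, n) = (m - 6)² = (-6 + m)²)
-4030 - l(15, -22) = -4030 - (-6 + 15)² = -4030 - 1*9² = -4030 - 1*81 = -4030 - 81 = -4111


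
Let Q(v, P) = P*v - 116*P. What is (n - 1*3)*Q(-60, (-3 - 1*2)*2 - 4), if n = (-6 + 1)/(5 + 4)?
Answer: -78848/9 ≈ -8760.9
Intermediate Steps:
Q(v, P) = -116*P + P*v
n = -5/9 ≈ -0.55556
(n - 1*3)*Q(-60, (-3 - 1*2)*2 - 4) = (-5/9 - 1*3)*(((-3 - 1*2)*2 - 4)*(-116 - 60)) = (-5/9 - 3)*(((-3 - 2)*2 - 4)*(-176)) = -32*(-5*2 - 4)*(-176)/9 = -32*(-10 - 4)*(-176)/9 = -(-448)*(-176)/9 = -32/9*2464 = -78848/9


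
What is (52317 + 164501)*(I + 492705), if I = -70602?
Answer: 91519528254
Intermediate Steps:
(52317 + 164501)*(I + 492705) = (52317 + 164501)*(-70602 + 492705) = 216818*422103 = 91519528254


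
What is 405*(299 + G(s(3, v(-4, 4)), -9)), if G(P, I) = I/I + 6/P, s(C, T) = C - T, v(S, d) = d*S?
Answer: 2310930/19 ≈ 1.2163e+5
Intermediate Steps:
v(S, d) = S*d
G(P, I) = 1 + 6/P
405*(299 + G(s(3, v(-4, 4)), -9)) = 405*(299 + (6 + (3 - (-4)*4))/(3 - (-4)*4)) = 405*(299 + (6 + (3 - 1*(-16)))/(3 - 1*(-16))) = 405*(299 + (6 + (3 + 16))/(3 + 16)) = 405*(299 + (6 + 19)/19) = 405*(299 + (1/19)*25) = 405*(299 + 25/19) = 405*(5706/19) = 2310930/19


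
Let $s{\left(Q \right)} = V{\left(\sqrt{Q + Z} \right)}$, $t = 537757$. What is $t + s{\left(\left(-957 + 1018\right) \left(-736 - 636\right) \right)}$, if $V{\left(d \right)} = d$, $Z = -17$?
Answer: $537757 + 3 i \sqrt{9301} \approx 5.3776 \cdot 10^{5} + 289.33 i$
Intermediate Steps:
$s{\left(Q \right)} = \sqrt{-17 + Q}$ ($s{\left(Q \right)} = \sqrt{Q - 17} = \sqrt{-17 + Q}$)
$t + s{\left(\left(-957 + 1018\right) \left(-736 - 636\right) \right)} = 537757 + \sqrt{-17 + \left(-957 + 1018\right) \left(-736 - 636\right)} = 537757 + \sqrt{-17 + 61 \left(-1372\right)} = 537757 + \sqrt{-17 - 83692} = 537757 + \sqrt{-83709} = 537757 + 3 i \sqrt{9301}$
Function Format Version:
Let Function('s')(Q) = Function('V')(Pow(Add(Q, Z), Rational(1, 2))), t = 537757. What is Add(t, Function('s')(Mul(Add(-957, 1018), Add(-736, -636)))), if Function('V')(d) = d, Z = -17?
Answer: Add(537757, Mul(3, I, Pow(9301, Rational(1, 2)))) ≈ Add(5.3776e+5, Mul(289.33, I))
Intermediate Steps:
Function('s')(Q) = Pow(Add(-17, Q), Rational(1, 2)) (Function('s')(Q) = Pow(Add(Q, -17), Rational(1, 2)) = Pow(Add(-17, Q), Rational(1, 2)))
Add(t, Function('s')(Mul(Add(-957, 1018), Add(-736, -636)))) = Add(537757, Pow(Add(-17, Mul(Add(-957, 1018), Add(-736, -636))), Rational(1, 2))) = Add(537757, Pow(Add(-17, Mul(61, -1372)), Rational(1, 2))) = Add(537757, Pow(Add(-17, -83692), Rational(1, 2))) = Add(537757, Pow(-83709, Rational(1, 2))) = Add(537757, Mul(3, I, Pow(9301, Rational(1, 2))))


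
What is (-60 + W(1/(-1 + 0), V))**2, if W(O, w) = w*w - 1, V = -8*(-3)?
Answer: 265225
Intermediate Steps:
V = 24
W(O, w) = -1 + w**2 (W(O, w) = w**2 - 1 = -1 + w**2)
(-60 + W(1/(-1 + 0), V))**2 = (-60 + (-1 + 24**2))**2 = (-60 + (-1 + 576))**2 = (-60 + 575)**2 = 515**2 = 265225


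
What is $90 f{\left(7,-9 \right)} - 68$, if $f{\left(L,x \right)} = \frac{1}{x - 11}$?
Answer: $- \frac{145}{2} \approx -72.5$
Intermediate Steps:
$f{\left(L,x \right)} = \frac{1}{-11 + x}$
$90 f{\left(7,-9 \right)} - 68 = \frac{90}{-11 - 9} - 68 = \frac{90}{-20} - 68 = 90 \left(- \frac{1}{20}\right) - 68 = - \frac{9}{2} - 68 = - \frac{145}{2}$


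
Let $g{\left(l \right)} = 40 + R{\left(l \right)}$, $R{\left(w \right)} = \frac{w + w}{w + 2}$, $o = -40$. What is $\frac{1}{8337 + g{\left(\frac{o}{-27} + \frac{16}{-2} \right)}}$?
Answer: $\frac{61}{511173} \approx 0.00011933$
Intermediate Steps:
$R{\left(w \right)} = \frac{2 w}{2 + w}$
$g{\left(l \right)} = 40 + \frac{2 l}{2 + l}$
$\frac{1}{8337 + g{\left(\frac{o}{-27} + \frac{16}{-2} \right)}} = \frac{1}{8337 + \frac{2 \left(40 + 21 \left(- \frac{40}{-27} + \frac{16}{-2}\right)\right)}{2 + \left(- \frac{40}{-27} + \frac{16}{-2}\right)}} = \frac{1}{8337 + \frac{2 \left(40 + 21 \left(\left(-40\right) \left(- \frac{1}{27}\right) + 16 \left(- \frac{1}{2}\right)\right)\right)}{2 + \left(\left(-40\right) \left(- \frac{1}{27}\right) + 16 \left(- \frac{1}{2}\right)\right)}} = \frac{1}{8337 + \frac{2 \left(40 + 21 \left(\frac{40}{27} - 8\right)\right)}{2 + \left(\frac{40}{27} - 8\right)}} = \frac{1}{8337 + \frac{2 \left(40 + 21 \left(- \frac{176}{27}\right)\right)}{2 - \frac{176}{27}}} = \frac{1}{8337 + \frac{2 \left(40 - \frac{1232}{9}\right)}{- \frac{122}{27}}} = \frac{1}{8337 + 2 \left(- \frac{27}{122}\right) \left(- \frac{872}{9}\right)} = \frac{1}{8337 + \frac{2616}{61}} = \frac{1}{\frac{511173}{61}} = \frac{61}{511173}$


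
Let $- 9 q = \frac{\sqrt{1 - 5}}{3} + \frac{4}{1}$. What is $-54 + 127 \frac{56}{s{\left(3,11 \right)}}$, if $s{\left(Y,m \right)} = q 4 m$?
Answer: $- \frac{165996}{407} + \frac{24003 i}{407} \approx -407.85 + 58.975 i$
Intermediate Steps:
$q = - \frac{4}{9} - \frac{2 i}{27}$ ($q = - \frac{\frac{\sqrt{1 - 5}}{3} + \frac{4}{1}}{9} = - \frac{\sqrt{-4} \cdot \frac{1}{3} + 4 \cdot 1}{9} = - \frac{2 i \frac{1}{3} + 4}{9} = - \frac{\frac{2 i}{3} + 4}{9} = - \frac{4 + \frac{2 i}{3}}{9} = - \frac{4}{9} - \frac{2 i}{27} \approx -0.44444 - 0.074074 i$)
$s{\left(Y,m \right)} = m \left(- \frac{16}{9} - \frac{8 i}{27}\right)$ ($s{\left(Y,m \right)} = \left(- \frac{4}{9} - \frac{2 i}{27}\right) 4 m = \left(- \frac{16}{9} - \frac{8 i}{27}\right) m = m \left(- \frac{16}{9} - \frac{8 i}{27}\right)$)
$-54 + 127 \frac{56}{s{\left(3,11 \right)}} = -54 + 127 \frac{56}{\left(- \frac{8}{27}\right) 11 \left(6 + i\right)} = -54 + 127 \frac{56}{- \frac{176}{9} - \frac{88 i}{27}} = -54 + 127 \cdot 56 \frac{729 \left(- \frac{176}{9} + \frac{88 i}{27}\right)}{286528} = -54 + 127 \frac{5103 \left(- \frac{176}{9} + \frac{88 i}{27}\right)}{35816} = -54 + \frac{648081 \left(- \frac{176}{9} + \frac{88 i}{27}\right)}{35816}$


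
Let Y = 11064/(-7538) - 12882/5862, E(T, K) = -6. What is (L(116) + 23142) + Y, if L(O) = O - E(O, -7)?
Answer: 85651832825/3682313 ≈ 23260.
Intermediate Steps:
L(O) = 6 + O (L(O) = O - 1*(-6) = O + 6 = 6 + O)
Y = -13496807/3682313 (Y = 11064*(-1/7538) - 12882*1/5862 = -5532/3769 - 2147/977 = -13496807/3682313 ≈ -3.6653)
(L(116) + 23142) + Y = ((6 + 116) + 23142) - 13496807/3682313 = (122 + 23142) - 13496807/3682313 = 23264 - 13496807/3682313 = 85651832825/3682313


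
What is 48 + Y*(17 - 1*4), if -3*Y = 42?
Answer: -134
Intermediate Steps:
Y = -14 (Y = -⅓*42 = -14)
48 + Y*(17 - 1*4) = 48 - 14*(17 - 1*4) = 48 - 14*(17 - 4) = 48 - 14*13 = 48 - 182 = -134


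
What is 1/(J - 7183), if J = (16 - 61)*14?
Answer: -1/7813 ≈ -0.00012799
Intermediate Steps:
J = -630 (J = -45*14 = -630)
1/(J - 7183) = 1/(-630 - 7183) = 1/(-7813) = -1/7813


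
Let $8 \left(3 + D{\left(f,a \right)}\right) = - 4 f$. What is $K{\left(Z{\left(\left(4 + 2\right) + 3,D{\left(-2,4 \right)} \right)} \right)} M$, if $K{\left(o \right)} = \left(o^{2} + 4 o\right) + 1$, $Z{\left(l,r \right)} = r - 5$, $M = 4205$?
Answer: $92510$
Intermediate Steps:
$D{\left(f,a \right)} = -3 - \frac{f}{2}$ ($D{\left(f,a \right)} = -3 + \frac{\left(-4\right) f}{8} = -3 - \frac{f}{2}$)
$Z{\left(l,r \right)} = -5 + r$ ($Z{\left(l,r \right)} = r - 5 = -5 + r$)
$K{\left(o \right)} = 1 + o^{2} + 4 o$
$K{\left(Z{\left(\left(4 + 2\right) + 3,D{\left(-2,4 \right)} \right)} \right)} M = \left(1 + \left(-5 - 2\right)^{2} + 4 \left(-5 - 2\right)\right) 4205 = \left(1 + \left(-7\right)^{2} + 4 \left(-7\right)\right) 4205 = \left(1 + 49 - 28\right) 4205 = 22 \cdot 4205 = 92510$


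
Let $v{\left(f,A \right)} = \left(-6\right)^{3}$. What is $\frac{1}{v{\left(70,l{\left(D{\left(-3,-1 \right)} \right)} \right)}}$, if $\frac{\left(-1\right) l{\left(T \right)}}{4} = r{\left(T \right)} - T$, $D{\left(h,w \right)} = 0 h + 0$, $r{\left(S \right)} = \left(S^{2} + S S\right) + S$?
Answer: $- \frac{1}{216} \approx -0.0046296$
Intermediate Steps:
$r{\left(S \right)} = S + 2 S^{2}$ ($r{\left(S \right)} = \left(S^{2} + S^{2}\right) + S = 2 S^{2} + S = S + 2 S^{2}$)
$D{\left(h,w \right)} = 0$ ($D{\left(h,w \right)} = 0 + 0 = 0$)
$l{\left(T \right)} = 4 T - 4 T \left(1 + 2 T\right)$ ($l{\left(T \right)} = - 4 \left(T \left(1 + 2 T\right) - T\right) = - 4 \left(- T + T \left(1 + 2 T\right)\right) = 4 T - 4 T \left(1 + 2 T\right)$)
$v{\left(f,A \right)} = -216$
$\frac{1}{v{\left(70,l{\left(D{\left(-3,-1 \right)} \right)} \right)}} = \frac{1}{-216} = - \frac{1}{216}$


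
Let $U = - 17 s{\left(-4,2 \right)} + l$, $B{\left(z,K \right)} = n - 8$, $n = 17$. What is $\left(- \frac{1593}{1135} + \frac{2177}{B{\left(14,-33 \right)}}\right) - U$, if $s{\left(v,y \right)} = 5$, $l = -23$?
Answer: $\frac{3559778}{10215} \approx 348.49$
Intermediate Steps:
$B{\left(z,K \right)} = 9$ ($B{\left(z,K \right)} = 17 - 8 = 9$)
$U = -108$ ($U = \left(-17\right) 5 - 23 = -85 - 23 = -108$)
$\left(- \frac{1593}{1135} + \frac{2177}{B{\left(14,-33 \right)}}\right) - U = \left(- \frac{1593}{1135} + \frac{2177}{9}\right) - -108 = \left(\left(-1593\right) \frac{1}{1135} + 2177 \cdot \frac{1}{9}\right) + 108 = \left(- \frac{1593}{1135} + \frac{2177}{9}\right) + 108 = \frac{2456558}{10215} + 108 = \frac{3559778}{10215}$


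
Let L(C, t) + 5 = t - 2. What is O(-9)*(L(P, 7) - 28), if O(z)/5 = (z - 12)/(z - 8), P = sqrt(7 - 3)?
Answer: -2940/17 ≈ -172.94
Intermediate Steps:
P = 2 (P = sqrt(4) = 2)
L(C, t) = -7 + t (L(C, t) = -5 + (t - 2) = -5 + (-2 + t) = -7 + t)
O(z) = 5*(-12 + z)/(-8 + z) (O(z) = 5*((z - 12)/(z - 8)) = 5*((-12 + z)/(-8 + z)) = 5*(-12 + z)/(-8 + z))
O(-9)*(L(P, 7) - 28) = (5*(-12 - 9)/(-8 - 9))*((-7 + 7) - 28) = (5*(-21)/(-17))*(0 - 28) = (5*(-1/17)*(-21))*(-28) = (105/17)*(-28) = -2940/17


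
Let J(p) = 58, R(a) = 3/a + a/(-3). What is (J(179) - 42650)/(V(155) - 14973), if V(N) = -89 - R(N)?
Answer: 9902640/3489907 ≈ 2.8375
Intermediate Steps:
R(a) = 3/a - a/3 (R(a) = 3/a + a*(-⅓) = 3/a - a/3)
V(N) = -89 - 3/N + N/3 (V(N) = -89 - (3/N - N/3) = -89 + (-3/N + N/3) = -89 - 3/N + N/3)
(J(179) - 42650)/(V(155) - 14973) = (58 - 42650)/((-89 - 3/155 + (⅓)*155) - 14973) = -42592/((-89 - 3*1/155 + 155/3) - 14973) = -42592/((-89 - 3/155 + 155/3) - 14973) = -42592/(-17369/465 - 14973) = -42592/(-6979814/465) = -42592*(-465/6979814) = 9902640/3489907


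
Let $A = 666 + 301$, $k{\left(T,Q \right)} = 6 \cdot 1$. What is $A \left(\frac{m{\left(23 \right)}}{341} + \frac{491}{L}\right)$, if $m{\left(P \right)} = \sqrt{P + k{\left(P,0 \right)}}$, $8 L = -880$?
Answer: $- \frac{474797}{110} + \frac{967 \sqrt{29}}{341} \approx -4301.1$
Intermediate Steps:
$L = -110$ ($L = \frac{1}{8} \left(-880\right) = -110$)
$k{\left(T,Q \right)} = 6$
$m{\left(P \right)} = \sqrt{6 + P}$ ($m{\left(P \right)} = \sqrt{P + 6} = \sqrt{6 + P}$)
$A = 967$
$A \left(\frac{m{\left(23 \right)}}{341} + \frac{491}{L}\right) = 967 \left(\frac{\sqrt{6 + 23}}{341} + \frac{491}{-110}\right) = 967 \left(\sqrt{29} \cdot \frac{1}{341} + 491 \left(- \frac{1}{110}\right)\right) = 967 \left(\frac{\sqrt{29}}{341} - \frac{491}{110}\right) = 967 \left(- \frac{491}{110} + \frac{\sqrt{29}}{341}\right) = - \frac{474797}{110} + \frac{967 \sqrt{29}}{341}$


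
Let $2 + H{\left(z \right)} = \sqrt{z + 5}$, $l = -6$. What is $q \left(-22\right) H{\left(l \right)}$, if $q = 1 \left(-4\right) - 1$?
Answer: $-220 + 110 i \approx -220.0 + 110.0 i$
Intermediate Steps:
$q = -5$ ($q = -4 - 1 = -5$)
$H{\left(z \right)} = -2 + \sqrt{5 + z}$ ($H{\left(z \right)} = -2 + \sqrt{z + 5} = -2 + \sqrt{5 + z}$)
$q \left(-22\right) H{\left(l \right)} = \left(-5\right) \left(-22\right) \left(-2 + \sqrt{5 - 6}\right) = 110 \left(-2 + \sqrt{-1}\right) = 110 \left(-2 + i\right) = -220 + 110 i$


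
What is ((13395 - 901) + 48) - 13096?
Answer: -554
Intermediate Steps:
((13395 - 901) + 48) - 13096 = (12494 + 48) - 13096 = 12542 - 13096 = -554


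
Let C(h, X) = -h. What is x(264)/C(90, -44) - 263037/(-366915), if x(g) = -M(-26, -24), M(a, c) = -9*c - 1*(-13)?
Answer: 7179791/2201490 ≈ 3.2613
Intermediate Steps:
M(a, c) = 13 - 9*c (M(a, c) = -9*c + 13 = 13 - 9*c)
x(g) = -229 (x(g) = -(13 - 9*(-24)) = -(13 + 216) = -1*229 = -229)
x(264)/C(90, -44) - 263037/(-366915) = -229/((-1*90)) - 263037/(-366915) = -229/(-90) - 263037*(-1/366915) = -229*(-1/90) + 87679/122305 = 229/90 + 87679/122305 = 7179791/2201490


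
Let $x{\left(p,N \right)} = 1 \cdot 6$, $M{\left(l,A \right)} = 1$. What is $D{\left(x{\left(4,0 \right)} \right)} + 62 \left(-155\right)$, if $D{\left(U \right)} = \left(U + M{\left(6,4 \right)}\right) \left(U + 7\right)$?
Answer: $-9519$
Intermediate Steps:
$x{\left(p,N \right)} = 6$
$D{\left(U \right)} = \left(1 + U\right) \left(7 + U\right)$ ($D{\left(U \right)} = \left(U + 1\right) \left(U + 7\right) = \left(1 + U\right) \left(7 + U\right)$)
$D{\left(x{\left(4,0 \right)} \right)} + 62 \left(-155\right) = \left(7 + 6^{2} + 8 \cdot 6\right) + 62 \left(-155\right) = \left(7 + 36 + 48\right) - 9610 = 91 - 9610 = -9519$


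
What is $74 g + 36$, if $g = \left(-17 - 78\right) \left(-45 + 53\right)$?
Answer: $-56204$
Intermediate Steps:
$g = -760$ ($g = \left(-95\right) 8 = -760$)
$74 g + 36 = 74 \left(-760\right) + 36 = -56240 + 36 = -56204$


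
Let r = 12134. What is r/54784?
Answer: 6067/27392 ≈ 0.22149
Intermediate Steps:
r/54784 = 12134/54784 = 12134*(1/54784) = 6067/27392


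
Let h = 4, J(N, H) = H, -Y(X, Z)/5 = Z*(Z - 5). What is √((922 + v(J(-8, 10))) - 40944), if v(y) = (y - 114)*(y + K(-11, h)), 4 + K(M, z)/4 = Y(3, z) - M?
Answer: I*√52294 ≈ 228.68*I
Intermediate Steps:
Y(X, Z) = -5*Z*(-5 + Z) (Y(X, Z) = -5*Z*(Z - 5) = -5*Z*(-5 + Z))
K(M, z) = -16 - 4*M + 20*z*(5 - z) (K(M, z) = -16 + 4*(5*z*(5 - z) - M) = -16 + 4*(-M + 5*z*(5 - z)) = -16 + (-4*M + 20*z*(5 - z)) = -16 - 4*M + 20*z*(5 - z))
v(y) = (-114 + y)*(108 + y) (v(y) = (y - 114)*(y + (-16 - 4*(-11) - 20*4*(-5 + 4))) = (-114 + y)*(y + (-16 + 44 - 20*4*(-1))) = (-114 + y)*(y + (-16 + 44 + 80)) = (-114 + y)*(y + 108) = (-114 + y)*(108 + y))
√((922 + v(J(-8, 10))) - 40944) = √((922 + (-12312 + 10² - 6*10)) - 40944) = √((922 + (-12312 + 100 - 60)) - 40944) = √((922 - 12272) - 40944) = √(-11350 - 40944) = √(-52294) = I*√52294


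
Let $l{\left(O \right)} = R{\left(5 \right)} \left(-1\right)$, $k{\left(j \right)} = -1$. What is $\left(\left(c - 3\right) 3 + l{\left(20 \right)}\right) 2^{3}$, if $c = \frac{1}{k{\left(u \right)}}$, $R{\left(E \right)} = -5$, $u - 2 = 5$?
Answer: $-56$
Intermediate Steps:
$u = 7$ ($u = 2 + 5 = 7$)
$l{\left(O \right)} = 5$ ($l{\left(O \right)} = \left(-5\right) \left(-1\right) = 5$)
$c = -1$ ($c = \frac{1}{-1} = -1$)
$\left(\left(c - 3\right) 3 + l{\left(20 \right)}\right) 2^{3} = \left(\left(-1 - 3\right) 3 + 5\right) 2^{3} = \left(\left(-1 - 3\right) 3 + 5\right) 8 = \left(\left(-4\right) 3 + 5\right) 8 = \left(-12 + 5\right) 8 = \left(-7\right) 8 = -56$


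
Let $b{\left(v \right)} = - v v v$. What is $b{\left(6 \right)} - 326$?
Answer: $-542$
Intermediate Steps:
$b{\left(v \right)} = - v^{3}$ ($b{\left(v \right)} = - v^{2} v = - v^{3}$)
$b{\left(6 \right)} - 326 = - 6^{3} - 326 = \left(-1\right) 216 - 326 = -216 - 326 = -542$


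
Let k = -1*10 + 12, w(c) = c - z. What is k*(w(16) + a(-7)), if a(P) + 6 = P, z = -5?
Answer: 16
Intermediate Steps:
a(P) = -6 + P
w(c) = 5 + c (w(c) = c - 1*(-5) = c + 5 = 5 + c)
k = 2 (k = -10 + 12 = 2)
k*(w(16) + a(-7)) = 2*((5 + 16) + (-6 - 7)) = 2*(21 - 13) = 2*8 = 16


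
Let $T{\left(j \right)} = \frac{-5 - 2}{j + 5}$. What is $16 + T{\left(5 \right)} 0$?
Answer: $16$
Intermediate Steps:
$T{\left(j \right)} = - \frac{7}{5 + j}$
$16 + T{\left(5 \right)} 0 = 16 + - \frac{7}{5 + 5} \cdot 0 = 16 + - \frac{7}{10} \cdot 0 = 16 + \left(-7\right) \frac{1}{10} \cdot 0 = 16 - 0 = 16 + 0 = 16$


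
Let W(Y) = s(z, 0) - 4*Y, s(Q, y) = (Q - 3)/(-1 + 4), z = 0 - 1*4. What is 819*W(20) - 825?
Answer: -68256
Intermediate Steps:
z = -4 (z = 0 - 4 = -4)
s(Q, y) = -1 + Q/3 (s(Q, y) = (-3 + Q)/3 = (-3 + Q)*(⅓) = -1 + Q/3)
W(Y) = -7/3 - 4*Y (W(Y) = (-1 + (⅓)*(-4)) - 4*Y = (-1 - 4/3) - 4*Y = -7/3 - 4*Y)
819*W(20) - 825 = 819*(-7/3 - 4*20) - 825 = 819*(-7/3 - 80) - 825 = 819*(-247/3) - 825 = -67431 - 825 = -68256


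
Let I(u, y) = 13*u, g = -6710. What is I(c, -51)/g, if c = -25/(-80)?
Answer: -13/21472 ≈ -0.00060544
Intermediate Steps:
c = 5/16 (c = -25*(-1/80) = 5/16 ≈ 0.31250)
I(c, -51)/g = (13*(5/16))/(-6710) = (65/16)*(-1/6710) = -13/21472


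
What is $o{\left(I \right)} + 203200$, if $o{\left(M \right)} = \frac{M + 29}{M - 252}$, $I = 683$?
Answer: $\frac{87579912}{431} \approx 2.032 \cdot 10^{5}$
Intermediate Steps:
$o{\left(M \right)} = \frac{29 + M}{-252 + M}$
$o{\left(I \right)} + 203200 = \frac{29 + 683}{-252 + 683} + 203200 = \frac{1}{431} \cdot 712 + 203200 = \frac{712}{431} + 203200 = \frac{87579912}{431}$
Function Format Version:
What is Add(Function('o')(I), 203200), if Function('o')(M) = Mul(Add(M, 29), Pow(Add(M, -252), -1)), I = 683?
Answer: Rational(87579912, 431) ≈ 2.0320e+5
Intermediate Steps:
Function('o')(M) = Mul(Pow(Add(-252, M), -1), Add(29, M)) (Function('o')(M) = Mul(Add(29, M), Pow(Add(-252, M), -1)) = Mul(Pow(Add(-252, M), -1), Add(29, M)))
Add(Function('o')(I), 203200) = Add(Mul(Pow(Add(-252, 683), -1), Add(29, 683)), 203200) = Add(Mul(Pow(431, -1), 712), 203200) = Add(Mul(Rational(1, 431), 712), 203200) = Add(Rational(712, 431), 203200) = Rational(87579912, 431)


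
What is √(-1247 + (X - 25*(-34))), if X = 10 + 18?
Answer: 3*I*√41 ≈ 19.209*I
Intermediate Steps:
X = 28
√(-1247 + (X - 25*(-34))) = √(-1247 + (28 - 25*(-34))) = √(-1247 + (28 + 850)) = √(-1247 + 878) = √(-369) = 3*I*√41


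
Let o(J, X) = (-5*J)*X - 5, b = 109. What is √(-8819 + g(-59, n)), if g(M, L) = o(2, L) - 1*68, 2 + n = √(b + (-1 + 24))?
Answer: 2*√(-2218 - 5*√33) ≈ 94.799*I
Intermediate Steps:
o(J, X) = -5 - 5*J*X (o(J, X) = -5*J*X - 5 = -5 - 5*J*X)
n = -2 + 2*√33 (n = -2 + √(109 + (-1 + 24)) = -2 + √(109 + 23) = -2 + √132 = -2 + 2*√33 ≈ 9.4891)
g(M, L) = -73 - 10*L (g(M, L) = (-5 - 5*2*L) - 1*68 = (-5 - 10*L) - 68 = -73 - 10*L)
√(-8819 + g(-59, n)) = √(-8819 + (-73 - 10*(-2 + 2*√33))) = √(-8819 + (-73 + (20 - 20*√33))) = √(-8819 + (-53 - 20*√33)) = √(-8872 - 20*√33)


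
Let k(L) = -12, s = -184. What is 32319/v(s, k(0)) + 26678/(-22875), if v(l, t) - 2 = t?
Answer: -147912781/45750 ≈ -3233.1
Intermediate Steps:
v(l, t) = 2 + t
32319/v(s, k(0)) + 26678/(-22875) = 32319/(2 - 12) + 26678/(-22875) = 32319/(-10) + 26678*(-1/22875) = 32319*(-⅒) - 26678/22875 = -32319/10 - 26678/22875 = -147912781/45750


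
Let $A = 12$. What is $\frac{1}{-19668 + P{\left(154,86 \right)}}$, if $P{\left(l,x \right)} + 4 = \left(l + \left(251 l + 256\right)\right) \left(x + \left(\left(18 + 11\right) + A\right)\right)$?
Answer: $\frac{1}{4941456} \approx 2.0237 \cdot 10^{-7}$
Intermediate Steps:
$P{\left(l,x \right)} = -4 + \left(41 + x\right) \left(256 + 252 l\right)$ ($P{\left(l,x \right)} = -4 + \left(l + \left(251 l + 256\right)\right) \left(x + \left(\left(18 + 11\right) + 12\right)\right) = -4 + \left(l + \left(256 + 251 l\right)\right) \left(x + \left(29 + 12\right)\right) = -4 + \left(256 + 252 l\right) \left(x + 41\right) = -4 + \left(256 + 252 l\right) \left(41 + x\right) = -4 + \left(41 + x\right) \left(256 + 252 l\right)$)
$\frac{1}{-19668 + P{\left(154,86 \right)}} = \frac{1}{-19668 + \left(10492 + 256 \cdot 86 + 10332 \cdot 154 + 252 \cdot 154 \cdot 86\right)} = \frac{1}{-19668 + \left(10492 + 22016 + 1591128 + 3337488\right)} = \frac{1}{-19668 + 4961124} = \frac{1}{4941456}$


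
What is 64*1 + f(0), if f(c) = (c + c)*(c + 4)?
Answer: 64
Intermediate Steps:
f(c) = 2*c*(4 + c) (f(c) = (2*c)*(4 + c) = 2*c*(4 + c))
64*1 + f(0) = 64*1 + 2*0*(4 + 0) = 64 + 2*0*4 = 64 + 0 = 64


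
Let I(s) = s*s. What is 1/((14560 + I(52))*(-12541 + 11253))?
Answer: -1/22236032 ≈ -4.4972e-8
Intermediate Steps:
I(s) = s**2
1/((14560 + I(52))*(-12541 + 11253)) = 1/((14560 + 52**2)*(-12541 + 11253)) = 1/((14560 + 2704)*(-1288)) = 1/(17264*(-1288)) = 1/(-22236032) = -1/22236032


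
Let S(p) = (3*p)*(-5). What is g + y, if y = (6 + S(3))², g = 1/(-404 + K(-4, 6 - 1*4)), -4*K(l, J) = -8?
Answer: 611441/402 ≈ 1521.0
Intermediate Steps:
S(p) = -15*p
K(l, J) = 2 (K(l, J) = -¼*(-8) = 2)
g = -1/402 (g = 1/(-404 + 2) = 1/(-402) = -1/402 ≈ -0.0024876)
y = 1521 (y = (6 - 15*3)² = (6 - 45)² = (-39)² = 1521)
g + y = -1/402 + 1521 = 611441/402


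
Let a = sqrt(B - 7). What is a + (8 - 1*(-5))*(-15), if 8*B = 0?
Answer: -195 + I*sqrt(7) ≈ -195.0 + 2.6458*I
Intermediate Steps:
B = 0 (B = (1/8)*0 = 0)
a = I*sqrt(7) (a = sqrt(0 - 7) = sqrt(-7) = I*sqrt(7) ≈ 2.6458*I)
a + (8 - 1*(-5))*(-15) = I*sqrt(7) + (8 - 1*(-5))*(-15) = I*sqrt(7) + (8 + 5)*(-15) = I*sqrt(7) + 13*(-15) = I*sqrt(7) - 195 = -195 + I*sqrt(7)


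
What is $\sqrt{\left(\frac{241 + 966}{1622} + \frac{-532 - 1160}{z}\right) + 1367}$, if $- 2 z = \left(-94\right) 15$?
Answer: $\frac{\sqrt{89801551510}}{8110} \approx 36.951$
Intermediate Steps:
$z = 705$ ($z = - \frac{\left(-94\right) 15}{2} = \left(- \frac{1}{2}\right) \left(-1410\right) = 705$)
$\sqrt{\left(\frac{241 + 966}{1622} + \frac{-532 - 1160}{z}\right) + 1367} = \sqrt{\left(\frac{241 + 966}{1622} + \frac{-532 - 1160}{705}\right) + 1367} = \sqrt{\left(1207 \cdot \frac{1}{1622} - \frac{12}{5}\right) + 1367} = \sqrt{\left(\frac{1207}{1622} - \frac{12}{5}\right) + 1367} = \sqrt{- \frac{13429}{8110} + 1367} = \sqrt{\frac{11072941}{8110}} = \frac{\sqrt{89801551510}}{8110}$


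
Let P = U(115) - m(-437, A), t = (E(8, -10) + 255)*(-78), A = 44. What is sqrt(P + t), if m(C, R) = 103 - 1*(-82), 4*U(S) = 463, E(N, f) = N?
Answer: I*sqrt(82333)/2 ≈ 143.47*I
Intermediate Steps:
U(S) = 463/4 (U(S) = (1/4)*463 = 463/4)
m(C, R) = 185 (m(C, R) = 103 + 82 = 185)
t = -20514 (t = (8 + 255)*(-78) = 263*(-78) = -20514)
P = -277/4 (P = 463/4 - 1*185 = 463/4 - 185 = -277/4 ≈ -69.250)
sqrt(P + t) = sqrt(-277/4 - 20514) = sqrt(-82333/4) = I*sqrt(82333)/2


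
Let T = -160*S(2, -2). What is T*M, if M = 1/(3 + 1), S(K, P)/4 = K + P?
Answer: 0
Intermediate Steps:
S(K, P) = 4*K + 4*P (S(K, P) = 4*(K + P) = 4*K + 4*P)
T = 0 (T = -160*(4*2 + 4*(-2)) = -160*(8 - 8) = -160*0 = 0)
M = 1/4 ≈ 0.25000
T*M = 0*(1/4) = 0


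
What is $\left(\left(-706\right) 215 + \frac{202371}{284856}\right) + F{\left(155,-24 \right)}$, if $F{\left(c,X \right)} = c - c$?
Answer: $- \frac{1108668971}{7304} \approx -1.5179 \cdot 10^{5}$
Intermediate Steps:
$F{\left(c,X \right)} = 0$
$\left(\left(-706\right) 215 + \frac{202371}{284856}\right) + F{\left(155,-24 \right)} = \left(\left(-706\right) 215 + \frac{202371}{284856}\right) + 0 = \left(-151790 + 202371 \cdot \frac{1}{284856}\right) + 0 = \left(-151790 + \frac{5189}{7304}\right) + 0 = - \frac{1108668971}{7304} + 0 = - \frac{1108668971}{7304}$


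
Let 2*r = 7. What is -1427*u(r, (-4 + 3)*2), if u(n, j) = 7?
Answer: -9989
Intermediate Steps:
r = 7/2 (r = (1/2)*7 = 7/2 ≈ 3.5000)
-1427*u(r, (-4 + 3)*2) = -1427*7 = -9989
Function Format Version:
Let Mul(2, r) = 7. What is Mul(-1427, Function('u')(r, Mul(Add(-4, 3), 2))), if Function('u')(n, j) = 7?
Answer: -9989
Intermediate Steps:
r = Rational(7, 2) (r = Mul(Rational(1, 2), 7) = Rational(7, 2) ≈ 3.5000)
Mul(-1427, Function('u')(r, Mul(Add(-4, 3), 2))) = Mul(-1427, 7) = -9989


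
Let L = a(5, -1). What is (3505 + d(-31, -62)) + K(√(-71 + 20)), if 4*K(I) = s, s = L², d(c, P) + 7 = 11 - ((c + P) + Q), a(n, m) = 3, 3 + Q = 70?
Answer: 14149/4 ≈ 3537.3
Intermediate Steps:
Q = 67 (Q = -3 + 70 = 67)
L = 3
d(c, P) = -63 - P - c (d(c, P) = -7 + (11 - ((c + P) + 67)) = -7 + (11 - ((P + c) + 67)) = -7 + (11 - (67 + P + c)) = -7 + (11 + (-67 - P - c)) = -7 + (-56 - P - c) = -63 - P - c)
s = 9 (s = 3² = 9)
K(I) = 9/4 (K(I) = (¼)*9 = 9/4)
(3505 + d(-31, -62)) + K(√(-71 + 20)) = (3505 + (-63 - 1*(-62) - 1*(-31))) + 9/4 = (3505 + (-63 + 62 + 31)) + 9/4 = (3505 + 30) + 9/4 = 3535 + 9/4 = 14149/4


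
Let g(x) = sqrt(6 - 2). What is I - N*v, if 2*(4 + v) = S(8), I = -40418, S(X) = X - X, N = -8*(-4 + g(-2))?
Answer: -40354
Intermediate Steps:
g(x) = 2 (g(x) = sqrt(4) = 2)
N = 16 (N = -8*(-4 + 2) = -8*(-2) = 16)
S(X) = 0
v = -4 (v = -4 + (1/2)*0 = -4 + 0 = -4)
I - N*v = -40418 - 16*(-4) = -40418 - 1*(-64) = -40418 + 64 = -40354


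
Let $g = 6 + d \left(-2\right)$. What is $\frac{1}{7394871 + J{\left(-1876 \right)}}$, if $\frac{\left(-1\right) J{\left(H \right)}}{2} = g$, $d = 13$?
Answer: $\frac{1}{7394911} \approx 1.3523 \cdot 10^{-7}$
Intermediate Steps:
$g = -20$ ($g = 6 + 13 \left(-2\right) = 6 - 26 = -20$)
$J{\left(H \right)} = 40$ ($J{\left(H \right)} = \left(-2\right) \left(-20\right) = 40$)
$\frac{1}{7394871 + J{\left(-1876 \right)}} = \frac{1}{7394871 + 40} = \frac{1}{7394911}$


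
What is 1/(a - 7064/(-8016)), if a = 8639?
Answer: 1002/8657161 ≈ 0.00011574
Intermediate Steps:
1/(a - 7064/(-8016)) = 1/(8639 - 7064/(-8016)) = 1/(8639 - 7064*(-1/8016)) = 1/(8639 + 883/1002) = 1/(8657161/1002) = 1002/8657161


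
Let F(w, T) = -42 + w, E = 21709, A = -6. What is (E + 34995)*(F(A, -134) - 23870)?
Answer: -1356246272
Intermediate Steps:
(E + 34995)*(F(A, -134) - 23870) = (21709 + 34995)*((-42 - 6) - 23870) = 56704*(-48 - 23870) = 56704*(-23918) = -1356246272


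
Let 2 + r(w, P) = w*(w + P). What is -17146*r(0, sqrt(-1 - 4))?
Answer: 34292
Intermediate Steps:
r(w, P) = -2 + w*(P + w) (r(w, P) = -2 + w*(w + P) = -2 + w*(P + w))
-17146*r(0, sqrt(-1 - 4)) = -17146*(-2 + 0**2 + sqrt(-1 - 4)*0) = -17146*(-2 + 0 + sqrt(-5)*0) = -17146*(-2 + 0 + (I*sqrt(5))*0) = -17146*(-2 + 0 + 0) = -17146*(-2) = 34292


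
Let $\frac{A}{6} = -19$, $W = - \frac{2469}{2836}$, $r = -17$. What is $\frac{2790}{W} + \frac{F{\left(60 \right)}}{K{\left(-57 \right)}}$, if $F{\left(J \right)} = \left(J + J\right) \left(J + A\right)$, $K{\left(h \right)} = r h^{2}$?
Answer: $- \frac{16185622200}{5050751} \approx -3204.6$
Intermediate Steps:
$W = - \frac{2469}{2836}$ ($W = \left(-2469\right) \frac{1}{2836} = - \frac{2469}{2836} \approx -0.87059$)
$K{\left(h \right)} = - 17 h^{2}$
$A = -114$ ($A = 6 \left(-19\right) = -114$)
$F{\left(J \right)} = 2 J \left(-114 + J\right)$ ($F{\left(J \right)} = \left(J + J\right) \left(J - 114\right) = 2 J \left(-114 + J\right)$)
$\frac{2790}{W} + \frac{F{\left(60 \right)}}{K{\left(-57 \right)}} = \frac{2790}{- \frac{2469}{2836}} + \frac{2 \cdot 60 \left(-114 + 60\right)}{\left(-17\right) \left(-57\right)^{2}} = 2790 \left(- \frac{2836}{2469}\right) + \frac{2 \cdot 60 \left(-54\right)}{\left(-17\right) 3249} = - \frac{2637480}{823} - \frac{6480}{-55233} = - \frac{2637480}{823} - - \frac{720}{6137} = - \frac{2637480}{823} + \frac{720}{6137} = - \frac{16185622200}{5050751}$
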